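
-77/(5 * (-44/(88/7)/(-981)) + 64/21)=-1057518/42101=-25.12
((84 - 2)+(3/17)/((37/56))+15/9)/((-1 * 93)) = -158383/175491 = -0.90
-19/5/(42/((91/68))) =-247/2040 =-0.12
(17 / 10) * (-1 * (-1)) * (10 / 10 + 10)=187 / 10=18.70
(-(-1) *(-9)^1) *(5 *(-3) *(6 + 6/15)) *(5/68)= 1080/17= 63.53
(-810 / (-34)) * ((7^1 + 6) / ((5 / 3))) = 3159 / 17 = 185.82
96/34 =2.82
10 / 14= 5 / 7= 0.71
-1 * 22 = -22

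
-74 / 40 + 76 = 1483 / 20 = 74.15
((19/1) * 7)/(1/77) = 10241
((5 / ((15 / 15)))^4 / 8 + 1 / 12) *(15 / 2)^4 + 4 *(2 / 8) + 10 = 31675783 / 128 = 247467.05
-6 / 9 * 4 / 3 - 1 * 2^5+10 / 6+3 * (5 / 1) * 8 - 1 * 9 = 718 / 9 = 79.78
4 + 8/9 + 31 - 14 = 197/9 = 21.89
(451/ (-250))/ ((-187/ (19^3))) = 281219/ 4250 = 66.17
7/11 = 0.64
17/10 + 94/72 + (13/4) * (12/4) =574/45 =12.76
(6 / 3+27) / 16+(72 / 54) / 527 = 45913 / 25296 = 1.82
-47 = -47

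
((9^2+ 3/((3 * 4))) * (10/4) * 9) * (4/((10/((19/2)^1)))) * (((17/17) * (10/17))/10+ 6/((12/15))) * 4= 14282775/68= 210040.81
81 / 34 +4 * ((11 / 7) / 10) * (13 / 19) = 63589 / 22610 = 2.81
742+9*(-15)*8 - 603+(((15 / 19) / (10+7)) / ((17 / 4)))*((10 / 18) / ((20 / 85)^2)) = -214523 / 228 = -940.89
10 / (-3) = -10 / 3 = -3.33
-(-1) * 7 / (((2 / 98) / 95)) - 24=32561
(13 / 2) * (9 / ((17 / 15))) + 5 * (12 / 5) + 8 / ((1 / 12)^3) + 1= 472213 / 34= 13888.62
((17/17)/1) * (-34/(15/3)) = -34/5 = -6.80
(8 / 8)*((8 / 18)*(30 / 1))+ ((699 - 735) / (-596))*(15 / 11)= 65965 / 4917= 13.42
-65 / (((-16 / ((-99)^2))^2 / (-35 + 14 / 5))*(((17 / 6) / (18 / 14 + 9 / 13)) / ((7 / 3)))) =695951809245 / 544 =1279323178.76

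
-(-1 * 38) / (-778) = -19 / 389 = -0.05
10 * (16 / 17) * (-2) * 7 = -2240 / 17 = -131.76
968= 968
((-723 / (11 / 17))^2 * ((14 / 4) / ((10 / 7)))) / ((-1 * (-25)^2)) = -7402365369 / 1512500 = -4894.13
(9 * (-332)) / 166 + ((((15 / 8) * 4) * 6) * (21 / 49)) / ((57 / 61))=351 / 133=2.64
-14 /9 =-1.56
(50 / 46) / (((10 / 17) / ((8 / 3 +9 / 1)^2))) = 104125 / 414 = 251.51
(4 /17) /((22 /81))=162 /187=0.87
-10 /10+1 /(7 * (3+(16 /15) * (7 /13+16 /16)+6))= -2866 /2905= -0.99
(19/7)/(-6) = -19/42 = -0.45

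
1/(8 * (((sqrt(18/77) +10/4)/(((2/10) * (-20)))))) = -0.17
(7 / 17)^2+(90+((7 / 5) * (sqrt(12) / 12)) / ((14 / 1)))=sqrt(3) / 60+26059 / 289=90.20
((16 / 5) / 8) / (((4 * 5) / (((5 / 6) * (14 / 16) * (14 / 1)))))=49 / 240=0.20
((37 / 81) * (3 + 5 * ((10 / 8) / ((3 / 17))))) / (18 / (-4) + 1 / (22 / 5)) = -187627 / 45684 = -4.11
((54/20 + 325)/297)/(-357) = -3277/1060290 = -0.00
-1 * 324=-324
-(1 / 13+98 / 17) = -1291 / 221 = -5.84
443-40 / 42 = 9283 / 21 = 442.05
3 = 3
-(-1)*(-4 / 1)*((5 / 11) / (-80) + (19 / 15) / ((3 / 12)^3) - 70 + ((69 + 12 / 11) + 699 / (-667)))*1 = -141053387 / 440220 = -320.42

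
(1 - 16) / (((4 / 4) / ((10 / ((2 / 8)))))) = -600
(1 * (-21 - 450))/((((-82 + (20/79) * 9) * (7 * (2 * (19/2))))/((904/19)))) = 16818468/7957523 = 2.11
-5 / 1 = -5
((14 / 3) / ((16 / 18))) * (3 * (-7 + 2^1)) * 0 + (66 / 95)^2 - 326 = -325.52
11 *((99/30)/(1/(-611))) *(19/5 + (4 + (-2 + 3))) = -4879446/25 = -195177.84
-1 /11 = -0.09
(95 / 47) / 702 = 95 / 32994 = 0.00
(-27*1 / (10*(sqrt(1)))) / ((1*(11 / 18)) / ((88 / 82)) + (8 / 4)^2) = -0.59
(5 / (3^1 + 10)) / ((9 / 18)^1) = 10 / 13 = 0.77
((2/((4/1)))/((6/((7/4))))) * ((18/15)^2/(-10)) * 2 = -21/500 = -0.04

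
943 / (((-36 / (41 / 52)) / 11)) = -425293 / 1872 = -227.19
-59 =-59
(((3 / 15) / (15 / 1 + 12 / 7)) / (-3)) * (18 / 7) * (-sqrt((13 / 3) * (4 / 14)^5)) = 8 * sqrt(546) / 200655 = 0.00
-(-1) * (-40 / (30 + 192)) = -20 / 111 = -0.18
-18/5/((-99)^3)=2/539055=0.00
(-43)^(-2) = 1 / 1849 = 0.00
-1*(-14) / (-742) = -1 / 53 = -0.02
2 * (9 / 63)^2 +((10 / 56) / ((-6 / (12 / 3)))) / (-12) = 179 / 3528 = 0.05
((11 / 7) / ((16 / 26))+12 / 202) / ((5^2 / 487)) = 7197373 / 141400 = 50.90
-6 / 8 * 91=-273 / 4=-68.25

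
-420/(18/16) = -1120/3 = -373.33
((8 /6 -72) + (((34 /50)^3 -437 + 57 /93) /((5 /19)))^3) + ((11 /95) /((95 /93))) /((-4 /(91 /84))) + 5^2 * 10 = -1120033405459955643358145918022121 /246152137756347656250000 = -4550167289.50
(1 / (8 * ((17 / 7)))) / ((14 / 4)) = 1 / 68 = 0.01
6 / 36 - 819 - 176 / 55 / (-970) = -11913977 / 14550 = -818.83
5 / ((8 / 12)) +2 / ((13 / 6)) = 219 / 26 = 8.42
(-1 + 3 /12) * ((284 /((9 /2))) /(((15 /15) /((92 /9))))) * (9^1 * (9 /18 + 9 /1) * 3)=-124108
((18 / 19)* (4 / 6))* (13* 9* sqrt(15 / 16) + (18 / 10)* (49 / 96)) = 441 / 760 + 351* sqrt(15) / 19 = 72.13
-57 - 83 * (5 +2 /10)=-2443 /5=-488.60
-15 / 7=-2.14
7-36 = -29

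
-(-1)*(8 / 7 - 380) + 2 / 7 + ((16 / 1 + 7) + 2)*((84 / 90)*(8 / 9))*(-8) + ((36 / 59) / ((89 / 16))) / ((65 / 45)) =-7023965554 / 12901707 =-544.42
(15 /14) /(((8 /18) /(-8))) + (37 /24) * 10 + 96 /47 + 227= 888985 /3948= 225.17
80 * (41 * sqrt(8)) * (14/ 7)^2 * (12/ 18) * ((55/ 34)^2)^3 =22698125312500 * sqrt(2)/ 72412707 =443292.32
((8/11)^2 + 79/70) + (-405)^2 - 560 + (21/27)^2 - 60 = 112108820539/686070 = 163407.26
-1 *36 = -36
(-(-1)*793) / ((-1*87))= -793 / 87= -9.11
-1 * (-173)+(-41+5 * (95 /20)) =623 /4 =155.75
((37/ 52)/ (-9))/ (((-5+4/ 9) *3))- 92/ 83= -585361/ 530868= -1.10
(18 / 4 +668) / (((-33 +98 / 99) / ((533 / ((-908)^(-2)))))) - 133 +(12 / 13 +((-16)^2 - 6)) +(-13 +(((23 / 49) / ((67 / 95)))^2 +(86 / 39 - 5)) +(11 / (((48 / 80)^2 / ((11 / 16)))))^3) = -12240482645202644546401493531 / 1325851344144617472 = -9232168221.02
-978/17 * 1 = -978/17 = -57.53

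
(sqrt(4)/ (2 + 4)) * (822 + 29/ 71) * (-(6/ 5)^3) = -4204152/ 8875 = -473.71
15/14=1.07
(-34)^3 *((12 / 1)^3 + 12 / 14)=-475657008 / 7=-67951001.14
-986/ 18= -493/ 9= -54.78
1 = 1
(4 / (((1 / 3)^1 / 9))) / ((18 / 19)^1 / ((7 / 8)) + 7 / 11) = 62.82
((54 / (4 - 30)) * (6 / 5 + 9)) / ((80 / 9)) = -2.38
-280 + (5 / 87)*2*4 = -24320 / 87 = -279.54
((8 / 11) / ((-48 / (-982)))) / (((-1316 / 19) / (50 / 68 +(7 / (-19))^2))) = -0.19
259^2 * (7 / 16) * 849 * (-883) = -352018884189 / 16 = -22001180261.81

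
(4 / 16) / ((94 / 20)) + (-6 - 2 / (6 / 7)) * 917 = -2154935 / 282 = -7641.61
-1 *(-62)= 62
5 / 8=0.62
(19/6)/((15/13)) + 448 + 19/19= 40657/90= 451.74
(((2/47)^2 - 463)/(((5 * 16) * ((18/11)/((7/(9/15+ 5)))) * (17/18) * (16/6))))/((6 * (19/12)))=-0.18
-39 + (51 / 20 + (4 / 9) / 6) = -19643 / 540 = -36.38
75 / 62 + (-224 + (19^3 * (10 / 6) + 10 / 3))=695157 / 62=11212.21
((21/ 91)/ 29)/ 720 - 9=-814319/ 90480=-9.00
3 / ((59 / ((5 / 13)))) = 15 / 767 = 0.02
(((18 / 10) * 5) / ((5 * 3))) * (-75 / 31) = -45 / 31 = -1.45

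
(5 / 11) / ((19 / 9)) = 45 / 209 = 0.22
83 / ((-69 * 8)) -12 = -6707 / 552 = -12.15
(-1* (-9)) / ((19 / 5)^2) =225 / 361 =0.62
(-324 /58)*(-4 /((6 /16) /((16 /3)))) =9216 /29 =317.79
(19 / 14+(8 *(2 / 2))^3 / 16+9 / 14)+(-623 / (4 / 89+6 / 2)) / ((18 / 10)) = -194309 / 2439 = -79.67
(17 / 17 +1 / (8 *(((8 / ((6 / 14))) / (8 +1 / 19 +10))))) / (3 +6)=1363 / 10944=0.12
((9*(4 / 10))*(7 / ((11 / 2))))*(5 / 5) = 252 / 55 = 4.58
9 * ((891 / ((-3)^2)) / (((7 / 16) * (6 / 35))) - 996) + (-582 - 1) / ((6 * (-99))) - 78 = 153305 / 54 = 2838.98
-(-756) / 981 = 84 / 109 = 0.77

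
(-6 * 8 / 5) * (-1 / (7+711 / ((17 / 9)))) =408 / 16295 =0.03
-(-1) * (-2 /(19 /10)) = -20 /19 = -1.05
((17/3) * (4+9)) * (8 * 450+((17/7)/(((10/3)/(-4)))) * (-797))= 15270658/35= 436304.51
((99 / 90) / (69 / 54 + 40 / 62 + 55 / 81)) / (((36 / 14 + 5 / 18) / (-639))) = -2223877194 / 23455265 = -94.81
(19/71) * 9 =2.41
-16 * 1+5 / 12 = -187 / 12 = -15.58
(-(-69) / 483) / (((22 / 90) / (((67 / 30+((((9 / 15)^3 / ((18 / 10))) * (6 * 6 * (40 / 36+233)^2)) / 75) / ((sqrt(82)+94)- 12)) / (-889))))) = -37550717 / 1386173250+181202 * sqrt(82) / 579929625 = -0.02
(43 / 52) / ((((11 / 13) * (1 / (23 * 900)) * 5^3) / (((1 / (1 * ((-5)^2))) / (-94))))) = -8901 / 129250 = -0.07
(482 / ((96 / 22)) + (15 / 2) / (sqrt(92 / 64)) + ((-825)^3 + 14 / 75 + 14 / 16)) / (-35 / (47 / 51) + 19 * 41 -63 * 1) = -659780728339 / 796675 + 1410 * sqrt(23) / 732941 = -828167.97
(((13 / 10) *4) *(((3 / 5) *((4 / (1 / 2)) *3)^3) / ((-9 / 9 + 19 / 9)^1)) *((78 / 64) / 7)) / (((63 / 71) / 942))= 43946289504 / 6125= 7174904.41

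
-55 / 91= -0.60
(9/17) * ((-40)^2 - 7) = 14337/17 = 843.35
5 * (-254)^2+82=322662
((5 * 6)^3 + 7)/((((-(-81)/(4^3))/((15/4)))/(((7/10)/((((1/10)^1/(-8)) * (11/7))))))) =-846939520/297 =-2851648.22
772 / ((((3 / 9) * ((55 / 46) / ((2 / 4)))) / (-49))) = -2610132 / 55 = -47456.95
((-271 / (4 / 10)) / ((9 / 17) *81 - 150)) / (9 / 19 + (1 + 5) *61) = 437665 / 25359246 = 0.02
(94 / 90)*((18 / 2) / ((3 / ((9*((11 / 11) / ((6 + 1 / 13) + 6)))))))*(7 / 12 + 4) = 6721 / 628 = 10.70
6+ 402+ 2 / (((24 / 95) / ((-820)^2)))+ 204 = 15971336 / 3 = 5323778.67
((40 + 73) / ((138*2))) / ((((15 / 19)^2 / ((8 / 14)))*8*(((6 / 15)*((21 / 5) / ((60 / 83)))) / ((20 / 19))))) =53675 / 2525607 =0.02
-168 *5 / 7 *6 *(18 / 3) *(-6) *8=207360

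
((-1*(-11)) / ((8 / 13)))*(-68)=-2431 / 2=-1215.50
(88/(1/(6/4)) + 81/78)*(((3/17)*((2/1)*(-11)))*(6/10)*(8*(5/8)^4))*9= -385246125/113152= -3404.68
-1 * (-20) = 20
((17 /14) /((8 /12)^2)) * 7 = 153 /8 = 19.12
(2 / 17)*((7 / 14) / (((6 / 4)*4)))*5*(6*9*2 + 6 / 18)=5.31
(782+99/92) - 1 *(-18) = 73699/92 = 801.08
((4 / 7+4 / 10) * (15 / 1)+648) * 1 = 4638 / 7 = 662.57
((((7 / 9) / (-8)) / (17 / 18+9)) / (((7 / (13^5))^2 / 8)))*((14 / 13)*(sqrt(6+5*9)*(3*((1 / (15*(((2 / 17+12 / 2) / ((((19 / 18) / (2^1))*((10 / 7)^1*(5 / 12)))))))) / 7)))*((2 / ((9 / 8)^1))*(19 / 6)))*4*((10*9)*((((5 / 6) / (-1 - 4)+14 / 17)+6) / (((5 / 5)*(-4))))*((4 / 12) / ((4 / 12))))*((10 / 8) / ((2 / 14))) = 3570555332157125*sqrt(51) / 347976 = 73277655225.51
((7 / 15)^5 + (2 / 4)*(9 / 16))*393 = 965758069 / 8100000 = 119.23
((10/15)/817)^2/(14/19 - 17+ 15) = -1/1897074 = -0.00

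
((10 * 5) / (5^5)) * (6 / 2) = 6 / 125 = 0.05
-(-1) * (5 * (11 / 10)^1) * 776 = 4268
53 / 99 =0.54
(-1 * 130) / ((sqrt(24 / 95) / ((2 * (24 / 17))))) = -520 * sqrt(570) / 17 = -730.28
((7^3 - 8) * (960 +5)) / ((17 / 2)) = 646550 / 17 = 38032.35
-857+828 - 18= -47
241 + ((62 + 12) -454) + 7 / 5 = -688 / 5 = -137.60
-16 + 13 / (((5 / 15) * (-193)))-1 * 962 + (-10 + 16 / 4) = -189951 / 193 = -984.20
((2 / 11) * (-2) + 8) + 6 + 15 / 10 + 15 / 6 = 194 / 11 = 17.64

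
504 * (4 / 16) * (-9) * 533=-604422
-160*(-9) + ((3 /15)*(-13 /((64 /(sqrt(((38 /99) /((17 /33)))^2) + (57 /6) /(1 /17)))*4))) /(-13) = 188022949 /130560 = 1440.13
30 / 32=15 / 16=0.94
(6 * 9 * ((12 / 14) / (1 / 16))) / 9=576 / 7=82.29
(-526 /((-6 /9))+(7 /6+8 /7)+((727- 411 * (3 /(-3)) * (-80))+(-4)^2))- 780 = -1349279 /42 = -32125.69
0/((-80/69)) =0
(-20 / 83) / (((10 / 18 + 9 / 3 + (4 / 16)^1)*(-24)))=30 / 11371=0.00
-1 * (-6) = 6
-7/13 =-0.54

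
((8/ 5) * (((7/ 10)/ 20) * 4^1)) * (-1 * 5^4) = -140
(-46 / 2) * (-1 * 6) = 138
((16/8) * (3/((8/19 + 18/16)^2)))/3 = 46208/55225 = 0.84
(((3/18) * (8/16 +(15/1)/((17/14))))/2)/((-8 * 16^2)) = -437/835584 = -0.00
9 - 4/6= 25/3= 8.33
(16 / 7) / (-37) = -16 / 259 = -0.06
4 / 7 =0.57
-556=-556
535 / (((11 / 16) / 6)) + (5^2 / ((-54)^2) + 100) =152973635 / 32076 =4769.10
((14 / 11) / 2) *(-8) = -56 / 11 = -5.09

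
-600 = -600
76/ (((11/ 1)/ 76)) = 5776/ 11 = 525.09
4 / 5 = 0.80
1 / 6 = 0.17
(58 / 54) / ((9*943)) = 29 / 229149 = 0.00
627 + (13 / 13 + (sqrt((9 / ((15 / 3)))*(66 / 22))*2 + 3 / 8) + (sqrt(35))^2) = 6*sqrt(15) / 5 + 5307 / 8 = 668.02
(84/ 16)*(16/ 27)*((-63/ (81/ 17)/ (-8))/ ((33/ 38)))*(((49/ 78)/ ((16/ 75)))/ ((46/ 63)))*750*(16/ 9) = 16964565625/ 532818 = 31839.33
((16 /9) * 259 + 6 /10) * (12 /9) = 82988 /135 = 614.73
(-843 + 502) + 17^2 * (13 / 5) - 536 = -628 / 5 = -125.60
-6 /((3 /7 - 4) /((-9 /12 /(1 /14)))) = -441 /25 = -17.64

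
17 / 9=1.89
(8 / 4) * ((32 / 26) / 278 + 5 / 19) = 18374 / 34333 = 0.54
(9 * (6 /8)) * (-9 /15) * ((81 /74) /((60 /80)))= -2187 /370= -5.91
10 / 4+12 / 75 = 133 / 50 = 2.66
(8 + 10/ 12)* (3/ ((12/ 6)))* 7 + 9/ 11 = 4117/ 44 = 93.57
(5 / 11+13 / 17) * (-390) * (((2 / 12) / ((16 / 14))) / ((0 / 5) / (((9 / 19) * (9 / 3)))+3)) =-8645 / 374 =-23.11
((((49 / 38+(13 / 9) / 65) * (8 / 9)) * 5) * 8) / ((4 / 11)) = 197384 / 1539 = 128.25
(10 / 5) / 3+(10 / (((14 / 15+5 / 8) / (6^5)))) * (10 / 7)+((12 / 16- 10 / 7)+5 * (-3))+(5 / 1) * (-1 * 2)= 1119351113 / 15708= 71259.94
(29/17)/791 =29/13447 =0.00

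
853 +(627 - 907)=573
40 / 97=0.41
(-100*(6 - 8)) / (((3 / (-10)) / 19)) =-12666.67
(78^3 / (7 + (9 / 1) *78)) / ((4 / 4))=474552 / 709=669.33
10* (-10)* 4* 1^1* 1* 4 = -1600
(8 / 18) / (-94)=-2 / 423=-0.00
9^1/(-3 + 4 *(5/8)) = -18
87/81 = 29/27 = 1.07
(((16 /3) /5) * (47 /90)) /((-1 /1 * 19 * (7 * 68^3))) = -47 /3528516600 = -0.00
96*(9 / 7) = 864 / 7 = 123.43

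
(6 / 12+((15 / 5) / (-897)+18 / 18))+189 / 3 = 38569 / 598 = 64.50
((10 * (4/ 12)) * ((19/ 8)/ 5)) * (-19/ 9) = -361/ 108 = -3.34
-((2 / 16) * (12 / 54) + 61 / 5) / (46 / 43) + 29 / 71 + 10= -600733 / 587880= -1.02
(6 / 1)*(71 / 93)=142 / 31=4.58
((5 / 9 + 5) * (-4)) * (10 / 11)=-2000 / 99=-20.20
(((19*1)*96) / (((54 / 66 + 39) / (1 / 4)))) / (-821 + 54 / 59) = -49324 / 3532105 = -0.01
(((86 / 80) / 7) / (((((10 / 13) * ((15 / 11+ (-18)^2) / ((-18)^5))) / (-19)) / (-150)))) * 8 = -220760119008 / 8351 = -26435171.72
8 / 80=1 / 10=0.10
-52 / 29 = -1.79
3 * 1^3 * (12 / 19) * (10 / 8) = 45 / 19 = 2.37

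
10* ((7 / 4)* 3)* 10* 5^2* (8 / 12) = 8750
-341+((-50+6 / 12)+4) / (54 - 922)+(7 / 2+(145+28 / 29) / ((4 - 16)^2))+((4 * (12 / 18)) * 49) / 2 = -271.10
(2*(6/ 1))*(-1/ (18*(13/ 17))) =-34/ 39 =-0.87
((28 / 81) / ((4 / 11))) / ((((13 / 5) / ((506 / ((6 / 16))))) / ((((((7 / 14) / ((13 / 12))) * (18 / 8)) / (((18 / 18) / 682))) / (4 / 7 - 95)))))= -3720091760 / 1005381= -3700.18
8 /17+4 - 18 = -230 /17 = -13.53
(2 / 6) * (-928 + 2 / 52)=-309.32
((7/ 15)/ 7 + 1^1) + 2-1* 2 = 1.07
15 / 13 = 1.15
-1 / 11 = -0.09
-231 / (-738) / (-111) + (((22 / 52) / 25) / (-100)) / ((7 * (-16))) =-280129817 / 99393840000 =-0.00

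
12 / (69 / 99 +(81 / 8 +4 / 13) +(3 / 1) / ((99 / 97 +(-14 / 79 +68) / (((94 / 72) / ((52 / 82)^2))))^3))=102898501568135075070329634144 / 95437907199993070247001036265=1.08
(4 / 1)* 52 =208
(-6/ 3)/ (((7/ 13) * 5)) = -26/ 35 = -0.74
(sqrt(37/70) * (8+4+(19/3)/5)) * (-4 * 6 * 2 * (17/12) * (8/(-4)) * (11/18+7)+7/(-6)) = 9972.66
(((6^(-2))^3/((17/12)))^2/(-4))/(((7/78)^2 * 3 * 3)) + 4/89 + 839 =839.04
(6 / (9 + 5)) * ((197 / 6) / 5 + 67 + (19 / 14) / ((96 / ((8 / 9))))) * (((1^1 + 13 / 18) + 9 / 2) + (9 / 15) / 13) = 2039801753 / 10319400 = 197.67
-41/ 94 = -0.44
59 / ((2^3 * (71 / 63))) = 3717 / 568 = 6.54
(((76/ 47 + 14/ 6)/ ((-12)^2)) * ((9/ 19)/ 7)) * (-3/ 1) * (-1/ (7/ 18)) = 5013/ 350056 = 0.01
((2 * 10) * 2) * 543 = 21720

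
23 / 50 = 0.46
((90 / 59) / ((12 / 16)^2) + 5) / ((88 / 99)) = 4095 / 472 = 8.68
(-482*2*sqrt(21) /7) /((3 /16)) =-15424*sqrt(21) /21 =-3365.79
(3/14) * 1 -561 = -7851/14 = -560.79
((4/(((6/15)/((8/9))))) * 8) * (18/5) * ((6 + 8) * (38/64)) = 2128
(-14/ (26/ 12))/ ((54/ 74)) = -1036/ 117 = -8.85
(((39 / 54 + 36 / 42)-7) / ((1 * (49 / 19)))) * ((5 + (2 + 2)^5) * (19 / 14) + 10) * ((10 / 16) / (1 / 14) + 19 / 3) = -6607278481 / 148176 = -44590.75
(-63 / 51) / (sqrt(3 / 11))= -7*sqrt(33) / 17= -2.37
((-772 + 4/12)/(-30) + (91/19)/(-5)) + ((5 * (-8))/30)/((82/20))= 1713427/70110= 24.44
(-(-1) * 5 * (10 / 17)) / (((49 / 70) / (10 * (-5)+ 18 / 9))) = -24000 / 119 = -201.68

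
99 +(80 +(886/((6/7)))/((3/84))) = 87365/3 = 29121.67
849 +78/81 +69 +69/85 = 2110883/2295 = 919.77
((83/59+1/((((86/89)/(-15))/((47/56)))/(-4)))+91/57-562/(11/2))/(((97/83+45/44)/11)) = -1913871012119/8101140789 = -236.25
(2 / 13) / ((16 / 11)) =11 / 104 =0.11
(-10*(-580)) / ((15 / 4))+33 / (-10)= 46301 / 30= 1543.37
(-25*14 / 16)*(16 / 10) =-35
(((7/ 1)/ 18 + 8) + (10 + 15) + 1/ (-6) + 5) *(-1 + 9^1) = 2752/ 9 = 305.78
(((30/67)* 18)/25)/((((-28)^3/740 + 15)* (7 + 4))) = -3996/1999481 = -0.00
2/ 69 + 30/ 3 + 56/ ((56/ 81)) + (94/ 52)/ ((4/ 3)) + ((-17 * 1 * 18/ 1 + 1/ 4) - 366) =-4157525/ 7176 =-579.37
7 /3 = 2.33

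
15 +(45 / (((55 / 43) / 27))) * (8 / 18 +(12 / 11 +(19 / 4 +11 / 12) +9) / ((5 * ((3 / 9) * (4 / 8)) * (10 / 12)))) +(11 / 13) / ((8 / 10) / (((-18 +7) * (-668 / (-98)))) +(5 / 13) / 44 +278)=1766583755451533 / 80330350595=21991.49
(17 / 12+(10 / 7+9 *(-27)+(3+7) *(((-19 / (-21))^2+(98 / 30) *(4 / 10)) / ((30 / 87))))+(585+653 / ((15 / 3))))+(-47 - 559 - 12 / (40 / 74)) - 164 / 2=-7634689 / 44100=-173.12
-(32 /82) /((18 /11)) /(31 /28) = -2464 /11439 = -0.22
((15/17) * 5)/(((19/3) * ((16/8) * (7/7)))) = 225/646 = 0.35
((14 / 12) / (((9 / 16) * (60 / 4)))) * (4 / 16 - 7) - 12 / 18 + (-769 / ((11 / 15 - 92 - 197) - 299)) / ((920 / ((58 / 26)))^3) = -4822476524414257 / 3014047862924800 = -1.60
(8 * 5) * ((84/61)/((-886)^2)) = 840/11971189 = 0.00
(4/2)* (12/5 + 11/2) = 79/5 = 15.80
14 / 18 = 7 / 9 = 0.78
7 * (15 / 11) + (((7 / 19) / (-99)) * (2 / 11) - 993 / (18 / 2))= -2085416 / 20691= -100.79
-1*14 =-14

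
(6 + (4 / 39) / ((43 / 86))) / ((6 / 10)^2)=6050 / 351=17.24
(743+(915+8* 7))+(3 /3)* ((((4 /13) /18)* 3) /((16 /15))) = 178261 /104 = 1714.05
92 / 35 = 2.63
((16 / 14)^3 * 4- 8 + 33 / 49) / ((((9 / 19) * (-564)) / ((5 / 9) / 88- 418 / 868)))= -7759505 / 3217493664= -0.00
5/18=0.28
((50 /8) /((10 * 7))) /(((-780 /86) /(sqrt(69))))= -43 * sqrt(69) /4368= -0.08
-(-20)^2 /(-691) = 400 /691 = 0.58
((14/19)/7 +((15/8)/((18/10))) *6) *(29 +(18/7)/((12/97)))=48093/152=316.40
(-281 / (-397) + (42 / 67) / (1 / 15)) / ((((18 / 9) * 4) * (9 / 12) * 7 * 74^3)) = 268937 / 452699233392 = 0.00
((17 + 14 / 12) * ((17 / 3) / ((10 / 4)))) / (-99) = -1853 / 4455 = -0.42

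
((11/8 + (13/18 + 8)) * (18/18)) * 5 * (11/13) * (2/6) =39985/2808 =14.24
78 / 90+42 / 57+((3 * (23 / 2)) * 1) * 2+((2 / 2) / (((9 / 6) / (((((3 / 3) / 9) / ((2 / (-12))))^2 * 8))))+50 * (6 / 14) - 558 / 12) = 1720177 / 35910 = 47.90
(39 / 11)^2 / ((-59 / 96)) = -146016 / 7139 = -20.45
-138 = -138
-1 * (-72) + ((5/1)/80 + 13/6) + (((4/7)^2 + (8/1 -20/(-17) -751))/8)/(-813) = 805557643/10835664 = 74.34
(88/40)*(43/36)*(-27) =-1419/20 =-70.95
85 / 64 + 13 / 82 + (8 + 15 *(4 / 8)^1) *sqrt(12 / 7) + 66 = 31 *sqrt(21) / 7 + 177085 / 2624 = 87.78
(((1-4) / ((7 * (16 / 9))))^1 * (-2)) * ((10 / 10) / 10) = 27 / 560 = 0.05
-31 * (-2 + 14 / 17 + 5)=-118.53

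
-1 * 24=-24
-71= -71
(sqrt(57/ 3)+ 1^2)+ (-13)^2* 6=1019.36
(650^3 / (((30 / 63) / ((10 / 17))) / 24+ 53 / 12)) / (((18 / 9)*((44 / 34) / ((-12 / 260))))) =-27149850000 / 24673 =-1100387.06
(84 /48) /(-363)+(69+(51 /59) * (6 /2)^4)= 11908891 /85668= 139.01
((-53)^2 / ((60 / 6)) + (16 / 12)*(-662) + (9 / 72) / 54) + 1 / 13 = -16895383 / 28080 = -601.69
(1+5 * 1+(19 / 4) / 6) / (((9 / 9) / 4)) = 163 / 6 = 27.17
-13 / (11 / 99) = -117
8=8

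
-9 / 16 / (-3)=3 / 16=0.19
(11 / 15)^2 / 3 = 121 / 675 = 0.18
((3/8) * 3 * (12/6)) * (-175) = -1575/4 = -393.75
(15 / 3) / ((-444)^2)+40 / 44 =1971415 / 2168496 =0.91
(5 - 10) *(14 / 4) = -35 / 2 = -17.50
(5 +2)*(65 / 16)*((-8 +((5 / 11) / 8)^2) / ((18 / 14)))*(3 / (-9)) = 197237495 / 3345408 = 58.96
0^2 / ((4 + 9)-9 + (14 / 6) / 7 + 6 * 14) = 0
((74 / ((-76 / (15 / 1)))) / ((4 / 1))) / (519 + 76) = -111 / 18088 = -0.01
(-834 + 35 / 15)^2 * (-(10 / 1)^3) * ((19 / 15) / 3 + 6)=-359806445000 / 81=-4442054876.54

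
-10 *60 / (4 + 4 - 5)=-200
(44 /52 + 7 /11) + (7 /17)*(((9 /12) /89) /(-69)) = 29508551 /19905028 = 1.48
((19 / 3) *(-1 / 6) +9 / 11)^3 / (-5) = 103823 / 38811960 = 0.00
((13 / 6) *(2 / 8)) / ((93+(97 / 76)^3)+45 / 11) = 7846696 / 1436597313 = 0.01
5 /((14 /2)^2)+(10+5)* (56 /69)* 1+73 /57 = 870866 /64239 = 13.56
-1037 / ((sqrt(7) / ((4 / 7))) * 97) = -4148 * sqrt(7) / 4753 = -2.31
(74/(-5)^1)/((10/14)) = -518/25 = -20.72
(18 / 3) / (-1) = -6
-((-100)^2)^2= -100000000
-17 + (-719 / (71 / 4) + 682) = 44339 / 71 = 624.49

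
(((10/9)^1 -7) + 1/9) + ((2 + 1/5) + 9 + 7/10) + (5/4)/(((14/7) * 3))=2279/360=6.33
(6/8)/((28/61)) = 1.63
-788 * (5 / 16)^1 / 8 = -985 / 32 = -30.78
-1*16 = -16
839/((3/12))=3356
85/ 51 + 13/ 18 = 43/ 18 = 2.39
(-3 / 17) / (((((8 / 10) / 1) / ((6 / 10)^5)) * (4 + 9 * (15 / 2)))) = -729 / 3038750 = -0.00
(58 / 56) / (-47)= -29 / 1316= -0.02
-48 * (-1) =48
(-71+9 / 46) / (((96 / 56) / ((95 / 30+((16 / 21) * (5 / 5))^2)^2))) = -35576292425 / 61344864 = -579.94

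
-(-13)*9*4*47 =21996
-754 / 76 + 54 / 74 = -12923 / 1406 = -9.19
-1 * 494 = -494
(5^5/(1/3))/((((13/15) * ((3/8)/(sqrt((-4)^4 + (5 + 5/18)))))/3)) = 187500 * sqrt(9406)/13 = 1398815.41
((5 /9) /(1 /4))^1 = 20 /9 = 2.22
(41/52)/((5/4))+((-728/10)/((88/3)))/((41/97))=-307271/58630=-5.24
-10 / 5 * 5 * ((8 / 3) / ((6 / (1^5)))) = -40 / 9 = -4.44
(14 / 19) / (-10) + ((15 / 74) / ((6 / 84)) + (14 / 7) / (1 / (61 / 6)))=243563 / 10545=23.10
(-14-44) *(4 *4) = -928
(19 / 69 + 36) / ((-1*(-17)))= 2503 / 1173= 2.13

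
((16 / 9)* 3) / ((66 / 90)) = 80 / 11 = 7.27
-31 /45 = -0.69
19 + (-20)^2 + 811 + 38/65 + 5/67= 5359521/4355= 1230.66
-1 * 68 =-68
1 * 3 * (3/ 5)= 9/ 5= 1.80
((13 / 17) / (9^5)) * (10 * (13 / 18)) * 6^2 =3380 / 1003833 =0.00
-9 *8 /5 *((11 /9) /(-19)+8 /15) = -3208 /475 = -6.75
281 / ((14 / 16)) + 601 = 6455 / 7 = 922.14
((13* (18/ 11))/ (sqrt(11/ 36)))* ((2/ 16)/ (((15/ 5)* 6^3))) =13* sqrt(11)/ 5808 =0.01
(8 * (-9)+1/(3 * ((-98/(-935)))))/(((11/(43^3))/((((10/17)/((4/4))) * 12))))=-32173302620/9163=-3511219.32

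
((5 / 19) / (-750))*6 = -1 / 475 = -0.00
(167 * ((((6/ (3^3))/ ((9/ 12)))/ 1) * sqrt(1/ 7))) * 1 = 1336 * sqrt(7)/ 189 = 18.70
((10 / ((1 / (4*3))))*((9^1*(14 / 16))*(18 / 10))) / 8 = 1701 / 8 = 212.62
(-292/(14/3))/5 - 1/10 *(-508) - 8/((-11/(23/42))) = 8936/231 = 38.68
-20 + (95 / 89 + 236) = 19319 / 89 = 217.07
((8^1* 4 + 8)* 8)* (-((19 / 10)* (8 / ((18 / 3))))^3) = -3511808 / 675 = -5202.68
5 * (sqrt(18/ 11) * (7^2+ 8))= 855 * sqrt(22)/ 11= 364.57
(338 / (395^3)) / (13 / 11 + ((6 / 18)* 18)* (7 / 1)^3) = 3718 / 1395978298625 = 0.00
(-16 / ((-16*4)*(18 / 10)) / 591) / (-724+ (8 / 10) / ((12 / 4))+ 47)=-25 / 71990892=-0.00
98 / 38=49 / 19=2.58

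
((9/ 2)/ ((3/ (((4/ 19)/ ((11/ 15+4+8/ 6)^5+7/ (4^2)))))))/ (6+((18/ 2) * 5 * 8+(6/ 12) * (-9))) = 48600000/ 457215251032939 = 0.00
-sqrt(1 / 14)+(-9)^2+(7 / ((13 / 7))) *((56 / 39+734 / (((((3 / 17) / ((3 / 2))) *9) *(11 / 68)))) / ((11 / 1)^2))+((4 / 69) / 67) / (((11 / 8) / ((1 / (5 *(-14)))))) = 23425027021993 / 109188764685 -sqrt(14) / 14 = 214.27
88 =88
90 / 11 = 8.18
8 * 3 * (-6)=-144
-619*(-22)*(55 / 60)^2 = 823889 / 72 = 11442.90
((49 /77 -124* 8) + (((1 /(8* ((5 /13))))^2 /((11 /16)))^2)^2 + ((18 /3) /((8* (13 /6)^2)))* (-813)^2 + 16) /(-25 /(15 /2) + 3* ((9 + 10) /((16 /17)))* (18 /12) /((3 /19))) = 77661690999175475547 /424602588678125000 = 182.90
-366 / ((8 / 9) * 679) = -0.61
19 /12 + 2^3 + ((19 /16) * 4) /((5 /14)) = 1373 /60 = 22.88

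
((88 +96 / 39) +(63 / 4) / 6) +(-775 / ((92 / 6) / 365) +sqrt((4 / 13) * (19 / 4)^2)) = -43905837 / 2392 +19 * sqrt(13) / 26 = -18352.65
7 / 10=0.70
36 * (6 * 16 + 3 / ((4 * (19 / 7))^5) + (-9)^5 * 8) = -10777666436395875 / 633881344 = -17002656.00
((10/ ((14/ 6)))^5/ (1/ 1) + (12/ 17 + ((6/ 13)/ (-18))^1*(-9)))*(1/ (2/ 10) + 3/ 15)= 10747558098/ 1428595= 7523.17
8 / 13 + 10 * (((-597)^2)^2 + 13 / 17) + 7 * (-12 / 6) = 280730499369742 / 221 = 1270273752804.26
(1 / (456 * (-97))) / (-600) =1 / 26539200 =0.00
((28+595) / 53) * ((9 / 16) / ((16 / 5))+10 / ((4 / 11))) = 4413955 / 13568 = 325.32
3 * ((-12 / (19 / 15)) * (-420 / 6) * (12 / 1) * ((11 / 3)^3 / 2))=11180400 / 19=588442.11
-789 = -789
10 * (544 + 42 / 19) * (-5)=-518900 / 19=-27310.53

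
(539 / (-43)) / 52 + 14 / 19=21063 / 42484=0.50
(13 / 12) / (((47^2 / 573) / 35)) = 86905 / 8836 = 9.84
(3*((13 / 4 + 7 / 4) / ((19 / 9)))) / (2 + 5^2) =0.26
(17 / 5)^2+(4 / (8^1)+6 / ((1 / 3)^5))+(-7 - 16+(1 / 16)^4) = 1447.06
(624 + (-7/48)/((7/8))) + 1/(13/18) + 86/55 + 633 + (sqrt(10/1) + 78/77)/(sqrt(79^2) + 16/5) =5 *sqrt(10)/411 + 5182930717/4114110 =1259.83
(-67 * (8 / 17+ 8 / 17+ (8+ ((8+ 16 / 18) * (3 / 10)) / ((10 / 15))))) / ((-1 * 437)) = 14740 / 7429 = 1.98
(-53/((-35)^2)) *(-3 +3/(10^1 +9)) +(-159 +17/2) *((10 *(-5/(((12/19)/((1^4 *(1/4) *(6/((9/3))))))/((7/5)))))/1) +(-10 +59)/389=1812342996907/217295400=8340.46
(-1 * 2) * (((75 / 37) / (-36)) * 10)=125 / 111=1.13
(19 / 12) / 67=19 / 804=0.02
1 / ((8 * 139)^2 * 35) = 1 / 43279040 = 0.00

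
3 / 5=0.60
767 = 767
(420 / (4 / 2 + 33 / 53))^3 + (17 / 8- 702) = 88224956627219 / 21484952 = 4106360.43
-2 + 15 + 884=897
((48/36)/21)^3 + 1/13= 250879/3250611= 0.08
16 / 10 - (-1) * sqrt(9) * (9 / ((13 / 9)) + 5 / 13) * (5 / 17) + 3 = 11533 / 1105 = 10.44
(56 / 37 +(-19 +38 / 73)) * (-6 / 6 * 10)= 169.66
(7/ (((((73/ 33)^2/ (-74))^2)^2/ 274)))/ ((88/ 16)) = 14707007411746634462016/ 806460091894081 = 18236497.45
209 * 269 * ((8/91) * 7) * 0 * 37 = 0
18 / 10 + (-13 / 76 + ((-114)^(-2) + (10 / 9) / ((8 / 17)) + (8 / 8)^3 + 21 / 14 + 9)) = 1006549 / 64980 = 15.49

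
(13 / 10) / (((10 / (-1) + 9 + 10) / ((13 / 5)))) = 169 / 450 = 0.38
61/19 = 3.21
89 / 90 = 0.99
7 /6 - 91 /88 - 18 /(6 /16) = -12637 /264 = -47.87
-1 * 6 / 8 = -3 / 4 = -0.75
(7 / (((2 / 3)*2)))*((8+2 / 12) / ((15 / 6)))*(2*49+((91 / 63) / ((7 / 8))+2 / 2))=310709 / 180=1726.16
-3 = -3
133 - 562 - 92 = -521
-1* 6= -6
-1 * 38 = -38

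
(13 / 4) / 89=13 / 356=0.04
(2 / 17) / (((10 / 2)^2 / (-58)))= -116 / 425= -0.27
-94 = -94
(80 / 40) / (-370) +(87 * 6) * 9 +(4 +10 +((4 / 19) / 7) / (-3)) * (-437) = -5499701 / 3885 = -1415.62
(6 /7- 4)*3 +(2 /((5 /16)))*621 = 138774 /35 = 3964.97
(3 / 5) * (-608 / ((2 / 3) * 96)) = -57 / 10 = -5.70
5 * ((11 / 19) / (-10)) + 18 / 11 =563 / 418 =1.35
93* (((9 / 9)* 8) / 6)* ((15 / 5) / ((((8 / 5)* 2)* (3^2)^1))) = 155 / 12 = 12.92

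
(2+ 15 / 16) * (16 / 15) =47 / 15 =3.13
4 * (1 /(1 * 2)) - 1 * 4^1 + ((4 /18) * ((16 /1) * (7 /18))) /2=-106 /81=-1.31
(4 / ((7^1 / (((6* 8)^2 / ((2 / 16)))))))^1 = 73728 / 7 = 10532.57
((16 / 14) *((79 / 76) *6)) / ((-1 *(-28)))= 237 / 931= 0.25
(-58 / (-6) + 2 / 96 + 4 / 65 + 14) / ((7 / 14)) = 47.50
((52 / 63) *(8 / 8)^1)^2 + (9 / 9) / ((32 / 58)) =158365 / 63504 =2.49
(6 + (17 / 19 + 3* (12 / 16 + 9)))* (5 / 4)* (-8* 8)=-54940 / 19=-2891.58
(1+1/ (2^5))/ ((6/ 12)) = 33/ 16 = 2.06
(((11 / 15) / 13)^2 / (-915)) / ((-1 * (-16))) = -121 / 556686000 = -0.00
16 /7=2.29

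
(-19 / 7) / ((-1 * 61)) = 19 / 427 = 0.04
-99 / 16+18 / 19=-5.24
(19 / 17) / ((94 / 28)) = 266 / 799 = 0.33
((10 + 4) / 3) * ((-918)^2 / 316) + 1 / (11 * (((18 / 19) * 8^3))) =99670654429 / 8008704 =12445.29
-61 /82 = -0.74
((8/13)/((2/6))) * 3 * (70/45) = 112/13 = 8.62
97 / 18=5.39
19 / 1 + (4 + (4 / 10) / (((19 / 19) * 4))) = 23.10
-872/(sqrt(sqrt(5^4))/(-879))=766488/5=153297.60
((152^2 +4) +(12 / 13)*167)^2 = 91450598464 / 169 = 541127801.56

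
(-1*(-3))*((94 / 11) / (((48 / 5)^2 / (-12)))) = -3.34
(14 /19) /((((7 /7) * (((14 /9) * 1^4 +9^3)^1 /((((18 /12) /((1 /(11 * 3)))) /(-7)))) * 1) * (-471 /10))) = 594 /3922645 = 0.00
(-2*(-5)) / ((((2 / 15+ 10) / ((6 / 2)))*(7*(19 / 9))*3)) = 675 / 10108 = 0.07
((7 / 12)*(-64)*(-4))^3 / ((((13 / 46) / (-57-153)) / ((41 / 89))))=-11870630051840 / 10413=-1139981758.56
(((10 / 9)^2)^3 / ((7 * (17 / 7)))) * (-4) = -4000000 / 9034497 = -0.44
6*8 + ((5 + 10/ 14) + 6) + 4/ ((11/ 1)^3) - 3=528435/ 9317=56.72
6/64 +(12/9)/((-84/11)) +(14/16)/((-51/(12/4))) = -4535/34272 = -0.13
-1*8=-8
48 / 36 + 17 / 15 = 37 / 15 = 2.47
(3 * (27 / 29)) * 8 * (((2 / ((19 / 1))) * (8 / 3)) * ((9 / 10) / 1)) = 15552 / 2755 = 5.65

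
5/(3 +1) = 5/4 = 1.25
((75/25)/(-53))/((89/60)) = -180/4717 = -0.04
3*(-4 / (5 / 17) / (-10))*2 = 204 / 25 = 8.16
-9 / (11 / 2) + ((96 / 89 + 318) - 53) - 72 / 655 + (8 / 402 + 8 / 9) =102560991881 / 386670735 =265.24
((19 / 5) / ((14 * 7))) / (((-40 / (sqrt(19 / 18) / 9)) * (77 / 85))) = -323 * sqrt(38) / 16299360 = -0.00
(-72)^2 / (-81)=-64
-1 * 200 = -200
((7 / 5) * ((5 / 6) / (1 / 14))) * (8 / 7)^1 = 56 / 3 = 18.67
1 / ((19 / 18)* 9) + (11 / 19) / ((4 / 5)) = 63 / 76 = 0.83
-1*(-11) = 11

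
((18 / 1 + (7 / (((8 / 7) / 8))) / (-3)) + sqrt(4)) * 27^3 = 72171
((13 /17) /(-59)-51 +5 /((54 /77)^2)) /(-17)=119466121 /49720716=2.40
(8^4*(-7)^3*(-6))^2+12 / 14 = 497403316666374 / 7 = 71057616666624.86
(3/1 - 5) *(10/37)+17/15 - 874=-484741/555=-873.41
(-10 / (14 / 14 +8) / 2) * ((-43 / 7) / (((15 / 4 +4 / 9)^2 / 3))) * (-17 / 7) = -1578960 / 1117249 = -1.41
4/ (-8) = -1/ 2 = -0.50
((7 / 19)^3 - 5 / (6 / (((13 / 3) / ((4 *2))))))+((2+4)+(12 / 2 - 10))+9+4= 14418997 / 987696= 14.60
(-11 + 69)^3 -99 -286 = 194727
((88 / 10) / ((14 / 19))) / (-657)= -418 / 22995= -0.02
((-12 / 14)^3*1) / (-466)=108 / 79919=0.00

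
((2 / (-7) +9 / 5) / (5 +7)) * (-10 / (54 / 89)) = -4717 / 2268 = -2.08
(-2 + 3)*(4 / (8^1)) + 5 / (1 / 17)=171 / 2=85.50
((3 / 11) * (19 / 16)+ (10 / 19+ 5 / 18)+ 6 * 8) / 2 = 1478555 / 60192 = 24.56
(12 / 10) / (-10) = -3 / 25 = -0.12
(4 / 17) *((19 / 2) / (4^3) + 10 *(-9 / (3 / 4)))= -15341 / 544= -28.20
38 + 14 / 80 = 1527 / 40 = 38.18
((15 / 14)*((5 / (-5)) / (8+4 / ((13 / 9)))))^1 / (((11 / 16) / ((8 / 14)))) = -312 / 3773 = -0.08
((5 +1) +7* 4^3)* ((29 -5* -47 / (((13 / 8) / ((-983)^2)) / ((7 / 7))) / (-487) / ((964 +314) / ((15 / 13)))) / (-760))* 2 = 915530195863 / 3330802410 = 274.87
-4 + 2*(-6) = -16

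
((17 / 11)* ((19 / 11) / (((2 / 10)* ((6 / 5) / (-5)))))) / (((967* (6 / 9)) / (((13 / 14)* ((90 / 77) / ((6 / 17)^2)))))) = -758444375 / 1009068368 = -0.75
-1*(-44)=44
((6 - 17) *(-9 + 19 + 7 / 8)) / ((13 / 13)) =-119.62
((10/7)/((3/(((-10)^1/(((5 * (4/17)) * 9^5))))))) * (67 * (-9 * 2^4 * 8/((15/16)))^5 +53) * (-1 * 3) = -1424563193216826765073/36905625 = -38600164425255.68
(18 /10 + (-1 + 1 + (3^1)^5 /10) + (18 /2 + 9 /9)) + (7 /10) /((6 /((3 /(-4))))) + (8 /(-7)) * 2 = 18887 /560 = 33.73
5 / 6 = 0.83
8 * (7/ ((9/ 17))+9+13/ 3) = 212.44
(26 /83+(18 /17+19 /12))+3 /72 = 33831 /11288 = 3.00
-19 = -19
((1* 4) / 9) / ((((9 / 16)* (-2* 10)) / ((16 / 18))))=-128 / 3645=-0.04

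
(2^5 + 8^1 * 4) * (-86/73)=-5504/73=-75.40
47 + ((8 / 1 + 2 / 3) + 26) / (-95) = 13291 / 285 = 46.64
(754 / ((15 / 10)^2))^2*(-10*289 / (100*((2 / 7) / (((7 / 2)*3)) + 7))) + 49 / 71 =-4572822049873 / 9901305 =-461840.34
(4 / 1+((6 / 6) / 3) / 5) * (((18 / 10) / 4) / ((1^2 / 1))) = 183 / 100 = 1.83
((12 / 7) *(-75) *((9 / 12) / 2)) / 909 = -75 / 1414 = -0.05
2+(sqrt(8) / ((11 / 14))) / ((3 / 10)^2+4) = 2800*sqrt(2) / 4499+2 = 2.88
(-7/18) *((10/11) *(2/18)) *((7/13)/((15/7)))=-343/34749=-0.01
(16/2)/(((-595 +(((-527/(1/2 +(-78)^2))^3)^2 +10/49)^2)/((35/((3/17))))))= -120519634529409215009707946223538565655713664269909342360/45191699347231832349509533835761159761837056231784531597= -2.67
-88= -88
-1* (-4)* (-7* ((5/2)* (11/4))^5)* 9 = -31706915625/8192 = -3870473.10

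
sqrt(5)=2.24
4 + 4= 8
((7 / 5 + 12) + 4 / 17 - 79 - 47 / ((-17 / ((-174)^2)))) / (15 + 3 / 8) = 18958144 / 3485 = 5439.93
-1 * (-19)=19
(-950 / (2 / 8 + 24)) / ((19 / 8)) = -16.49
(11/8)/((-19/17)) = -187/152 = -1.23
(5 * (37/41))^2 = 34225/1681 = 20.36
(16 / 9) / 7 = 16 / 63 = 0.25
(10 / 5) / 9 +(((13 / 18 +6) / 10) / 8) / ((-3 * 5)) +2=47879 / 21600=2.22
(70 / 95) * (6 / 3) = 28 / 19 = 1.47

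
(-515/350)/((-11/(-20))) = -206/77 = -2.68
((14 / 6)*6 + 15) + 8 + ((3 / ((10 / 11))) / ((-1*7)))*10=226 / 7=32.29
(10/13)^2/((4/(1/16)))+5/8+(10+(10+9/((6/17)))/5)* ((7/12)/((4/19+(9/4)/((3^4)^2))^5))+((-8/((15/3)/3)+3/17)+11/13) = 34191567900069721500273812159/1429319938816143704871632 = 23921.56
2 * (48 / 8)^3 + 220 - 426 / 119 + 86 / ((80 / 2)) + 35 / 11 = 17115227 / 26180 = 653.75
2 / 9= 0.22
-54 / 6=-9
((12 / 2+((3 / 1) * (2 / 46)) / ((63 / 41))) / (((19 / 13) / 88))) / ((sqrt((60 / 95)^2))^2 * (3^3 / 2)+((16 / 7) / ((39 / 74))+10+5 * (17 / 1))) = 830467352 / 237375433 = 3.50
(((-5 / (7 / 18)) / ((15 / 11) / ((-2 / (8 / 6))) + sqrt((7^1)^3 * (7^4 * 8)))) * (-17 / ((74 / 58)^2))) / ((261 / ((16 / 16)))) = 135575 / 1909866802123 + 14614985 * sqrt(14) / 272838114589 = 0.00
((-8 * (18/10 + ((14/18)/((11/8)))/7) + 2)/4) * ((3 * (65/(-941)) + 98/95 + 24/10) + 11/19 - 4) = 28389368/44250525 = 0.64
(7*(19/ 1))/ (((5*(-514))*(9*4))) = -133/ 92520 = -0.00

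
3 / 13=0.23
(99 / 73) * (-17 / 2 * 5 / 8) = -8415 / 1168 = -7.20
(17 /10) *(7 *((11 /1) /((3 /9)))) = 3927 /10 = 392.70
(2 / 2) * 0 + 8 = 8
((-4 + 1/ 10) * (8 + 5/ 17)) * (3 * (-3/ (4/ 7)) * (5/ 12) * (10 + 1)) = 1270269/ 544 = 2335.05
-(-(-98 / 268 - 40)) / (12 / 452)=-203739 / 134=-1520.44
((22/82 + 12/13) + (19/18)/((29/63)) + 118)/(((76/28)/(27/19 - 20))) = -9280015941/11159954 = -831.55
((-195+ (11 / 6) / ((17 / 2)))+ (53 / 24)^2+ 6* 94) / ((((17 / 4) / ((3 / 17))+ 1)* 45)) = 3663113 / 11052720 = 0.33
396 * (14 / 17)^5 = 212978304 / 1419857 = 150.00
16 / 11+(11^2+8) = 1435 / 11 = 130.45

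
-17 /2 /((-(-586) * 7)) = -17 /8204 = -0.00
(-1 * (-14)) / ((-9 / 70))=-980 / 9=-108.89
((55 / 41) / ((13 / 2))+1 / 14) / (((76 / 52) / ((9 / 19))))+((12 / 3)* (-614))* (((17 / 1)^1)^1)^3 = -2500312071535 / 207214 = -12066327.91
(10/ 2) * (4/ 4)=5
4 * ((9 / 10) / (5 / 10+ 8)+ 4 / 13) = 1828 / 1105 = 1.65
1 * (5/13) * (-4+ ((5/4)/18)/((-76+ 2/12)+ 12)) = -91945/59748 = -1.54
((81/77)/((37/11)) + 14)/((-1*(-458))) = 3707/118622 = 0.03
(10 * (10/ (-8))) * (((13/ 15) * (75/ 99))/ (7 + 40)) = -1625/ 9306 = -0.17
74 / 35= 2.11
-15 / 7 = -2.14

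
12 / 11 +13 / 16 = 335 / 176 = 1.90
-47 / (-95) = 47 / 95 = 0.49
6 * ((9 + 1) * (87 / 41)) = 5220 / 41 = 127.32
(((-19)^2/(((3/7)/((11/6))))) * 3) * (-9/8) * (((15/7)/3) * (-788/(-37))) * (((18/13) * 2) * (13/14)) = -203877.89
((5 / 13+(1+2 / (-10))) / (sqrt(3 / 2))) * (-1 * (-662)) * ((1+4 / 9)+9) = 4791556 * sqrt(6) / 1755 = 6687.67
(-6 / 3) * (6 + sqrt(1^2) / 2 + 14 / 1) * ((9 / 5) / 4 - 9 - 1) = 7831 / 20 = 391.55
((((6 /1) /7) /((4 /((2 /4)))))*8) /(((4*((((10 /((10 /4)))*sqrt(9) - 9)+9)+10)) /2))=0.02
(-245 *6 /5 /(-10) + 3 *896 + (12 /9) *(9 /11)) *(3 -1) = 299034 /55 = 5436.98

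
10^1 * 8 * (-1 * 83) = -6640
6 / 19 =0.32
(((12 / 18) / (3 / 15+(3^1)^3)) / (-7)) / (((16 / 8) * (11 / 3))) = -5 / 10472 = -0.00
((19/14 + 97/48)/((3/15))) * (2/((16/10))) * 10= 141875/672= 211.12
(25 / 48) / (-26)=-25 / 1248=-0.02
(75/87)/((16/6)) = 75/232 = 0.32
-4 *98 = -392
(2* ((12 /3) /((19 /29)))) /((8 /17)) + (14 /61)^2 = 1838177 /70699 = 26.00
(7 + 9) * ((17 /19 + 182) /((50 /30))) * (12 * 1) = 400320 /19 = 21069.47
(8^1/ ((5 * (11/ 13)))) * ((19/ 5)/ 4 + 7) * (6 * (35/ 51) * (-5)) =-57876/ 187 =-309.50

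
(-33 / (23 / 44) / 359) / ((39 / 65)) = -2420 / 8257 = -0.29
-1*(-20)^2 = -400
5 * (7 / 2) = 35 / 2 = 17.50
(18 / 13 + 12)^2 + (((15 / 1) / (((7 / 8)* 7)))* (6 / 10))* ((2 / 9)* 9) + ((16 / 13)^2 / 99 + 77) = 212416747 / 819819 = 259.10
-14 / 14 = -1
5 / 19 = 0.26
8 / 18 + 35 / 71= 599 / 639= 0.94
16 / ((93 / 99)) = 17.03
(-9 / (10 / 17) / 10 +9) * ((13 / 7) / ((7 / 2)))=9711 / 2450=3.96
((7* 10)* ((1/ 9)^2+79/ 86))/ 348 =226975/ 1212084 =0.19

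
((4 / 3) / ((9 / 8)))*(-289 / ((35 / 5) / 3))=-146.79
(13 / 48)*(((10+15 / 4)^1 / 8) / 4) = 0.12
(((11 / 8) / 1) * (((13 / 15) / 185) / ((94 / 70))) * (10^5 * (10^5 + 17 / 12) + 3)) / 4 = 30030425434009 / 2504160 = 11992215.13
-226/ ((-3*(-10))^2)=-113/ 450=-0.25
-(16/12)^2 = -16/9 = -1.78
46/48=23/24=0.96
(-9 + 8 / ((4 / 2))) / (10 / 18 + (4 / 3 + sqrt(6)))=765 / 197 - 405 * sqrt(6) / 197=-1.15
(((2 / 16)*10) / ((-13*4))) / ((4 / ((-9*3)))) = 135 / 832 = 0.16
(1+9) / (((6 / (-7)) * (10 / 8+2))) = -140 / 39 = -3.59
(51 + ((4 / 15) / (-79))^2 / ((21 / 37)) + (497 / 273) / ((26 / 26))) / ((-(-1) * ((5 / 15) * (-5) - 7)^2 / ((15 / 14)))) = 5062233049 / 6718623730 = 0.75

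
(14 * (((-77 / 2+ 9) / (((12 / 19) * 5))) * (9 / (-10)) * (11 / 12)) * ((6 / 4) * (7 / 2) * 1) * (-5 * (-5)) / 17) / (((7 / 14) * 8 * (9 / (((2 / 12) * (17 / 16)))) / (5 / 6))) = 3021095 / 884736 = 3.41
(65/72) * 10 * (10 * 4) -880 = -4670/9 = -518.89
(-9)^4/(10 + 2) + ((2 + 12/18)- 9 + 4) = 6533/12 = 544.42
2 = 2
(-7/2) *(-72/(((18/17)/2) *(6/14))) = 3332/3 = 1110.67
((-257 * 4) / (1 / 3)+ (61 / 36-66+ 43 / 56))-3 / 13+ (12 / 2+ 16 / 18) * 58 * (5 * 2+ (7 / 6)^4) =842777599 / 530712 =1588.01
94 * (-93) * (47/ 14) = -205437/ 7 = -29348.14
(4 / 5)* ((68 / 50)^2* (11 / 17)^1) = 0.96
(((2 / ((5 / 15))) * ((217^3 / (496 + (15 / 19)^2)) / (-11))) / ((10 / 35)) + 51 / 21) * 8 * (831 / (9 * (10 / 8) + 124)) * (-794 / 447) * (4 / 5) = 15264659731004635136 / 5563889919665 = 2743522.96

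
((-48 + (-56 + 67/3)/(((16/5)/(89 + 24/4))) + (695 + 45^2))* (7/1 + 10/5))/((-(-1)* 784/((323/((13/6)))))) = 233376867/81536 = 2862.26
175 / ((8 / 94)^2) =386575 / 16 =24160.94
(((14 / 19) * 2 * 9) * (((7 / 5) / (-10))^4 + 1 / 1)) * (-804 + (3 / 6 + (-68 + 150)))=-9573.04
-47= -47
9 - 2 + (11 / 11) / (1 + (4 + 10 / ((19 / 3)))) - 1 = 769 / 125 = 6.15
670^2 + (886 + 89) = 449875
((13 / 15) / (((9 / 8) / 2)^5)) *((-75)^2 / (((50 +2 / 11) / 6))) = 10350.63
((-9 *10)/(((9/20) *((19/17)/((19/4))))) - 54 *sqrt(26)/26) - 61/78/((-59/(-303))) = -1310061/1534 - 27 *sqrt(26)/13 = -864.61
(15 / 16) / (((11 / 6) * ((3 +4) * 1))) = 45 / 616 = 0.07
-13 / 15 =-0.87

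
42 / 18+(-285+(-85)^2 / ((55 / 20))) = 77372 / 33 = 2344.61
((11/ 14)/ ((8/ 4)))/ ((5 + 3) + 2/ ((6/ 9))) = 0.04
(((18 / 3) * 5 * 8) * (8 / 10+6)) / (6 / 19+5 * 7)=31008 / 671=46.21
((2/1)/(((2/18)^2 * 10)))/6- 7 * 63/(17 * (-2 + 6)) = -1287/340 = -3.79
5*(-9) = -45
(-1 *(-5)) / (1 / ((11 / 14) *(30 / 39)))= 275 / 91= 3.02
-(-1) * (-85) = -85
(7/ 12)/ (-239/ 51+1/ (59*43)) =-301903/ 2425168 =-0.12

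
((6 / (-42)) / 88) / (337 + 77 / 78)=-39 / 8119804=-0.00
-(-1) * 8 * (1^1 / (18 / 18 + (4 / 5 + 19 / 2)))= 80 / 113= 0.71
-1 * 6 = -6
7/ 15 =0.47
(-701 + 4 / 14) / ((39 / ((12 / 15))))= -1308 / 91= -14.37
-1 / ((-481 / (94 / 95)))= 94 / 45695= 0.00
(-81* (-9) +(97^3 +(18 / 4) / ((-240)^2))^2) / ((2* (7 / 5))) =136474133430371148801 / 458752000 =297490002071.64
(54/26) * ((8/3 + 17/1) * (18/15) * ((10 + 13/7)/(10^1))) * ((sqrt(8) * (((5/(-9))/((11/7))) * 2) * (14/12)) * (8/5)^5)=-2246508544 * sqrt(2)/2234375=-1421.89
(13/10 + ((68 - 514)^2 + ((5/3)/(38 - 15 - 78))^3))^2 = 5110092370718353628281/129146796900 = 39568092228.22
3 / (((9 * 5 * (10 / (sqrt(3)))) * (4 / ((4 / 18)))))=sqrt(3) / 2700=0.00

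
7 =7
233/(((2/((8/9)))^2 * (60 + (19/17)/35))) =2218160/2893239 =0.77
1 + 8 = 9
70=70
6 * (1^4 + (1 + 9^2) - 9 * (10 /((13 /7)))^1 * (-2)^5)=127434 /13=9802.62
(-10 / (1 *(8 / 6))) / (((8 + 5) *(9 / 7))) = -35 / 78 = -0.45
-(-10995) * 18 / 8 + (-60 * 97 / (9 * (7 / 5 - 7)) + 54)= 2092291 / 84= 24908.23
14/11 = 1.27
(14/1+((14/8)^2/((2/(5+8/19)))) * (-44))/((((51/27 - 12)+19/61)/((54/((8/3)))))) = 2374155441/3271040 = 725.81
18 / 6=3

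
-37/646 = -0.06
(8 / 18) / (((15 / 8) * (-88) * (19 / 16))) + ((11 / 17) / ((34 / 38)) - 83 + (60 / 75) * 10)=-605681686 / 8154135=-74.28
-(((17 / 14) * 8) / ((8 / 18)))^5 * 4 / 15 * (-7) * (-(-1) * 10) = 223576362648 / 2401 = 93118018.60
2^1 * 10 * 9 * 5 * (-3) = -2700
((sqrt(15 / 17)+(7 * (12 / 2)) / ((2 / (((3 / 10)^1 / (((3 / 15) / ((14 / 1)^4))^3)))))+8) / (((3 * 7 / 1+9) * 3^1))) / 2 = sqrt(255) / 3060+11161613998886402 / 45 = 248035866641920.05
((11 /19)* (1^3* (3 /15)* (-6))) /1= -66 /95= -0.69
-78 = -78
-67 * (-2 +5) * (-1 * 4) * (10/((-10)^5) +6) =12059799/2500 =4823.92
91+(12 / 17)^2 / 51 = 447131 / 4913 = 91.01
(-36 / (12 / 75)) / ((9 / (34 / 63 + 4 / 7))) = -250 / 9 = -27.78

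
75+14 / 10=382 / 5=76.40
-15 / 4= -3.75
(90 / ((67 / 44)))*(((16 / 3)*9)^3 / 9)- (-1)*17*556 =49293764 / 67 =735727.82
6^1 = 6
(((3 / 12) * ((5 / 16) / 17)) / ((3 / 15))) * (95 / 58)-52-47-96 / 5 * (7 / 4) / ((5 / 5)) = -41826077 / 315520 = -132.56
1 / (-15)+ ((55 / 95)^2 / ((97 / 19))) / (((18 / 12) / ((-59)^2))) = 1403389 / 9215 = 152.29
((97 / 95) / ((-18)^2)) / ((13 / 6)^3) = 194 / 626145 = 0.00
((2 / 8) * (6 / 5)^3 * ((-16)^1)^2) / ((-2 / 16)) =-110592 / 125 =-884.74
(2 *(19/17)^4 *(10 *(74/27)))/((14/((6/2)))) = 96437540/5261823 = 18.33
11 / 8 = 1.38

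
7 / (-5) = -7 / 5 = -1.40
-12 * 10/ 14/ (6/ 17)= -170/ 7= -24.29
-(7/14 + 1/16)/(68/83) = -747/1088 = -0.69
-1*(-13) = 13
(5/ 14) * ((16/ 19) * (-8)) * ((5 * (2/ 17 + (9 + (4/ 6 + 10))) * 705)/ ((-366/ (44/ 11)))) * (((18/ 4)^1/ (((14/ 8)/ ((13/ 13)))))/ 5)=910521600/ 965447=943.11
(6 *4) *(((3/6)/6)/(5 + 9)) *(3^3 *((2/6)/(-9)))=-1/7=-0.14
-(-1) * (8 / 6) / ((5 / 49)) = 196 / 15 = 13.07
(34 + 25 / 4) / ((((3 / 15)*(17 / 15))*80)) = 2415 / 1088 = 2.22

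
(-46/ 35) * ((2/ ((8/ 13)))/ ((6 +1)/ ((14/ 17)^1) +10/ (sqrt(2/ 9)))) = 5083/ 52885 - 1794 * sqrt(2)/ 10577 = -0.14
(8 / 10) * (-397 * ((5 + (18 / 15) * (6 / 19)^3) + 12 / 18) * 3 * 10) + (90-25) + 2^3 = -1861500393 / 34295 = -54279.06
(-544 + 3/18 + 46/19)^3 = -235125028708361/1481544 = -158702697.12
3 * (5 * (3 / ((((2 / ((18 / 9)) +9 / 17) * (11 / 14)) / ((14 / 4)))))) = 37485 / 286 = 131.07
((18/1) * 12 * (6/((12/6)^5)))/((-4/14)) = -567/4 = -141.75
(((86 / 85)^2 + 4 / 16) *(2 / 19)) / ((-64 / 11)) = -404899 / 17571200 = -0.02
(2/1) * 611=1222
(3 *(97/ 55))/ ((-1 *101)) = -291/ 5555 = -0.05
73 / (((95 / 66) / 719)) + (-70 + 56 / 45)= 31118492 / 855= 36395.90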